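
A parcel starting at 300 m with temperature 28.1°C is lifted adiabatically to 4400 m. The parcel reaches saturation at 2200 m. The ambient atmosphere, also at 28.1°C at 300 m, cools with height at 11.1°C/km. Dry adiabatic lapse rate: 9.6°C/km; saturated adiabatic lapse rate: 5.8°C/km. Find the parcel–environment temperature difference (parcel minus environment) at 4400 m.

Parcel:
  300–2200 m, dry: Δz = 1.9 km ⇒ ΔT = -18.24°C; T = 9.86°C
  2200–4400 m, saturated: Δz = 2.2 km ⇒ ΔT = -12.76°C; T = -2.9°C
Environment:
  300–4400 m, environment: Δz = 4.1 km ⇒ ΔT = -45.51°C; T = -17.41°C
T_parcel − T_env = -2.9 − (-17.41) = +14.51°C

+14.51°C (parcel warmer than environment)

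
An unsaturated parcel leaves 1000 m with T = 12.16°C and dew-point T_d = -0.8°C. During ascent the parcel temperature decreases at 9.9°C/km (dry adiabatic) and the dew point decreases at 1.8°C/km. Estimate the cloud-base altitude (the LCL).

2600 m

T and T_d converge at 9.9 − 1.8 = 8.1°C per km
Height above start = (12.16 − (-0.8)) / 8.1 = 1.6 km
LCL altitude = 1000 m + 1600 m = 2600 m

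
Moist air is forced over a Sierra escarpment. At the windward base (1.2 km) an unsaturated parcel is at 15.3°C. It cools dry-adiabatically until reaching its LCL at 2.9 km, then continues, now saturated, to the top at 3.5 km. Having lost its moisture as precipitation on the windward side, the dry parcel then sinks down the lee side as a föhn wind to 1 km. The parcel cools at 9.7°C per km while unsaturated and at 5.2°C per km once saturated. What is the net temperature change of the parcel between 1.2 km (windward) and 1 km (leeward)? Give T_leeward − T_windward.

+4.64°C

1200 → 2900 m (dry, 9.7°C/km): ΔT = -9.7 × 1.7 = -16.49°C → T = -1.19°C
2900 → 3500 m (saturated, 5.2°C/km): ΔT = -5.2 × 0.6 = -3.12°C → T = -4.31°C
3500 → 1000 m (dry descent, 9.7°C/km): ΔT = +9.7 × 2.5 = +24.25°C → T = 19.94°C
Net change vs windward start: 19.94 − 15.3 = +4.64°C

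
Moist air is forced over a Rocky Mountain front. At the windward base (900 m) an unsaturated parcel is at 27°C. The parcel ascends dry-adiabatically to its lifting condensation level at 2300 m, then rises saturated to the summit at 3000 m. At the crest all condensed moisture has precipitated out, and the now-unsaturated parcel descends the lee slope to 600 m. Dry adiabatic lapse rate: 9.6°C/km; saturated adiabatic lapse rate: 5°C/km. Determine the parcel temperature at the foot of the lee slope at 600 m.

33.1°C

Dry to 2300 m: -9.6 × 1.4 km = -13.44°C, so T = 13.56°C.
Saturated to 3000 m: -5 × 0.7 km = -3.5°C, so T = 10.06°C.
Dry descent to 600 m: +9.6 × 2.4 km = +23.04°C, so T = 33.1°C.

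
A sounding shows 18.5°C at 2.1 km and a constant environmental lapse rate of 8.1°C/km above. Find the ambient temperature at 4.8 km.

2100 → 4800 m (environmental, 8.1°C/km): ΔT = -8.1 × 2.7 = -21.87°C → T = -3.37°C

-3.37°C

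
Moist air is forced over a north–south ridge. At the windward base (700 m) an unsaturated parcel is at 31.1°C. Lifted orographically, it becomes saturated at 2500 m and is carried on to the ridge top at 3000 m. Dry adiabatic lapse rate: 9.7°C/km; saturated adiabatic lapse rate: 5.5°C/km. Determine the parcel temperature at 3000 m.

10.89°C

Dry to 2500 m: -9.7 × 1.8 km = -17.46°C, so T = 13.64°C.
Saturated to 3000 m: -5.5 × 0.5 km = -2.75°C, so T = 10.89°C.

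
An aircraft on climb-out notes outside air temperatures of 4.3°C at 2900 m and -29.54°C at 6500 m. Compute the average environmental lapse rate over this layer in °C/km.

9.4°C/km

Γ = −ΔT/Δz = (4.3 − (-29.54)) / (6500 − 2900) m
  = 33.84°C / 3.6 km = 9.4°C/km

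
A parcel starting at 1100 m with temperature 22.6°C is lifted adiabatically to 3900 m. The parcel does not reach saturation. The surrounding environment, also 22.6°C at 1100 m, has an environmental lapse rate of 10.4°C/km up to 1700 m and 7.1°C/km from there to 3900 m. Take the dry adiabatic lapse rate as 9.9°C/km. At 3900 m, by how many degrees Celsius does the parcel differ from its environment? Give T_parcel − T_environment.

-5.86°C (parcel cooler than environment)

Parcel:
  1100 → 3900 m (dry, 9.9°C/km): ΔT = -9.9 × 2.8 = -27.72°C → T = -5.12°C
Environment:
  1100 → 1700 m (environment, lower layer, 10.4°C/km): ΔT = -10.4 × 0.6 = -6.24°C → T = 16.36°C
  1700 → 3900 m (environment, upper layer, 7.1°C/km): ΔT = -7.1 × 2.2 = -15.62°C → T = 0.74°C
T_parcel − T_env = -5.12 − 0.74 = -5.86°C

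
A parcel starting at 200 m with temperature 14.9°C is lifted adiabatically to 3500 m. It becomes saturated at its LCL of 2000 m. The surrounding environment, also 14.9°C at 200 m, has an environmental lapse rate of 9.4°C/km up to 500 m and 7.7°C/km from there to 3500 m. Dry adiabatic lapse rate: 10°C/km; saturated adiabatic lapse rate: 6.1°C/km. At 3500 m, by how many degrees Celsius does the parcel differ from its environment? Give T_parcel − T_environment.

Parcel:
  200 → 2000 m (dry, 10°C/km): ΔT = -10 × 1.8 = -18°C → T = -3.1°C
  2000 → 3500 m (saturated, 6.1°C/km): ΔT = -6.1 × 1.5 = -9.15°C → T = -12.25°C
Environment:
  200 → 500 m (environment, lower layer, 9.4°C/km): ΔT = -9.4 × 0.3 = -2.82°C → T = 12.08°C
  500 → 3500 m (environment, upper layer, 7.7°C/km): ΔT = -7.7 × 3 = -23.1°C → T = -11.02°C
T_parcel − T_env = -12.25 − (-11.02) = -1.23°C

-1.23°C (parcel cooler than environment)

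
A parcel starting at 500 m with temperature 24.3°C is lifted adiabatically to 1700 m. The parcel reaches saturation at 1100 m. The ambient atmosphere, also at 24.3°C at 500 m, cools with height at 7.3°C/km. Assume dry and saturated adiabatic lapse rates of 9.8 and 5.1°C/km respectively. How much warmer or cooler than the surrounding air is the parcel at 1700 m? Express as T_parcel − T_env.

Parcel:
  From 500 m to 1100 m (dry): cools by 9.8 × 0.6 = 5.88°C, giving 18.42°C.
  From 1100 m to 1700 m (saturated): cools by 5.1 × 0.6 = 3.06°C, giving 15.36°C.
Environment:
  From 500 m to 1700 m (environment): cools by 7.3 × 1.2 = 8.76°C, giving 15.54°C.
T_parcel − T_env = 15.36 − 15.54 = -0.18°C

-0.18°C (parcel cooler than environment)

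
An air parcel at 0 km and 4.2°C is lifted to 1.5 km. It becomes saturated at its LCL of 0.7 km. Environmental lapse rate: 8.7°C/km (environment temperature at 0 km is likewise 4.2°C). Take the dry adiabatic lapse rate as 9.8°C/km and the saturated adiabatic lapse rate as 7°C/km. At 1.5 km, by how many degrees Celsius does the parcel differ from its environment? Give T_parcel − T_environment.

Parcel:
  From 0 m to 700 m (dry): cools by 9.8 × 0.7 = 6.86°C, giving -2.66°C.
  From 700 m to 1500 m (saturated): cools by 7 × 0.8 = 5.6°C, giving -8.26°C.
Environment:
  From 0 m to 1500 m (environment): cools by 8.7 × 1.5 = 13.05°C, giving -8.85°C.
T_parcel − T_env = -8.26 − (-8.85) = +0.59°C

+0.59°C (parcel warmer than environment)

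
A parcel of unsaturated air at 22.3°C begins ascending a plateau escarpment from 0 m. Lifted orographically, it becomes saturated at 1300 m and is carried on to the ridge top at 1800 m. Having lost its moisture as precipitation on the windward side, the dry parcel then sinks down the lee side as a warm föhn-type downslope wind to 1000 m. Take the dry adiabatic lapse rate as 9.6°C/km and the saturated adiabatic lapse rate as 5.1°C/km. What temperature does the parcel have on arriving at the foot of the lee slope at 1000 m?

14.95°C

0–1300 m, dry: Δz = 1.3 km ⇒ ΔT = -12.48°C; T = 9.82°C
1300–1800 m, saturated: Δz = 0.5 km ⇒ ΔT = -2.55°C; T = 7.27°C
1800–1000 m, dry descent: Δz = 0.8 km ⇒ ΔT = +7.68°C; T = 14.95°C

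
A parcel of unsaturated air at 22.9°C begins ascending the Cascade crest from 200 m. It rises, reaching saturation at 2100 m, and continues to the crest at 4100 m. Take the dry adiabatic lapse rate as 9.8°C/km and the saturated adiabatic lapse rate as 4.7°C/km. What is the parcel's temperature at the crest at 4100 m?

From 200 m to 2100 m (dry): cools by 9.8 × 1.9 = 18.62°C, giving 4.28°C.
From 2100 m to 4100 m (saturated): cools by 4.7 × 2 = 9.4°C, giving -5.12°C.

-5.12°C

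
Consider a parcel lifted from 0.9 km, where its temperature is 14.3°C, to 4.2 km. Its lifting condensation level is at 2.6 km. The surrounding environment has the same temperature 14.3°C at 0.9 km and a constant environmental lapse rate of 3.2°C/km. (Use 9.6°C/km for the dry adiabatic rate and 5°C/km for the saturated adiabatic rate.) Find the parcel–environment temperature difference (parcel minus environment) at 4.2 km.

-13.76°C (parcel cooler than environment)

Parcel:
  Dry to 2600 m: -9.6 × 1.7 km = -16.32°C, so T = -2.02°C.
  Saturated to 4200 m: -5 × 1.6 km = -8°C, so T = -10.02°C.
Environment:
  Environment to 4200 m: -3.2 × 3.3 km = -10.56°C, so T = 3.74°C.
T_parcel − T_env = -10.02 − 3.74 = -13.76°C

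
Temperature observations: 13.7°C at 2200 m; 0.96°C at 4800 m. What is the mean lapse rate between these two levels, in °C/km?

4.9°C/km

Γ = −ΔT/Δz = (13.7 − 0.96) / (4800 − 2200) m
  = 12.74°C / 2.6 km = 4.9°C/km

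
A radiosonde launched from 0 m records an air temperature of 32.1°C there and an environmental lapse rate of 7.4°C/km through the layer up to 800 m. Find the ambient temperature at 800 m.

Environmental to 800 m: -7.4 × 0.8 km = -5.92°C, so T = 26.18°C.

26.18°C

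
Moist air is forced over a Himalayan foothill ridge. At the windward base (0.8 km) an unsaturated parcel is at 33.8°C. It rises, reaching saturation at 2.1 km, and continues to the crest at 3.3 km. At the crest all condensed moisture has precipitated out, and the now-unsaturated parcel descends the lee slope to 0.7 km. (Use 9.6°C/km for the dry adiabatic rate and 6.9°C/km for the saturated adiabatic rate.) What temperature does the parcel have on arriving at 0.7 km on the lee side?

From 800 m to 2100 m (dry): cools by 9.6 × 1.3 = 12.48°C, giving 21.32°C.
From 2100 m to 3300 m (saturated): cools by 6.9 × 1.2 = 8.28°C, giving 13.04°C.
From 3300 m to 700 m (dry descent): warms by 9.6 × 2.6 = 24.96°C, giving 38°C.

38°C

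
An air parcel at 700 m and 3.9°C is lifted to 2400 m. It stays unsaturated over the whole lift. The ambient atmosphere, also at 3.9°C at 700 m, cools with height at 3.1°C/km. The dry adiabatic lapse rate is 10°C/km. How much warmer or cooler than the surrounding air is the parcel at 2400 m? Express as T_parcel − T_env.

Parcel:
  From 700 m to 2400 m (dry): cools by 10 × 1.7 = 17°C, giving -13.1°C.
Environment:
  From 700 m to 2400 m (environment): cools by 3.1 × 1.7 = 5.27°C, giving -1.37°C.
T_parcel − T_env = -13.1 − (-1.37) = -11.73°C

-11.73°C (parcel cooler than environment)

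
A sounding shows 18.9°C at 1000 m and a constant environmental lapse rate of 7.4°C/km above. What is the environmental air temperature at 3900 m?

From 1000 m to 3900 m (environmental): cools by 7.4 × 2.9 = 21.46°C, giving -2.56°C.

-2.56°C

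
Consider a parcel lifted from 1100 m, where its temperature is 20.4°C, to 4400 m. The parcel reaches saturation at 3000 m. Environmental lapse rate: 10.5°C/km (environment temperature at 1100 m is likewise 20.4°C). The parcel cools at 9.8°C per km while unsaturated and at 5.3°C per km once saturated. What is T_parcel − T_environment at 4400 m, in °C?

Parcel:
  1100–3000 m, dry: Δz = 1.9 km ⇒ ΔT = -18.62°C; T = 1.78°C
  3000–4400 m, saturated: Δz = 1.4 km ⇒ ΔT = -7.42°C; T = -5.64°C
Environment:
  1100–4400 m, environment: Δz = 3.3 km ⇒ ΔT = -34.65°C; T = -14.25°C
T_parcel − T_env = -5.64 − (-14.25) = +8.61°C

+8.61°C (parcel warmer than environment)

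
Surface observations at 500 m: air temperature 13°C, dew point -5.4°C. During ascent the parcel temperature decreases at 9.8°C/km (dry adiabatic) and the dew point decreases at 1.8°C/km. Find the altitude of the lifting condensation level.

T and T_d converge at 9.8 − 1.8 = 8°C per km
Height above start = (13 − (-5.4)) / 8 = 2.3 km
LCL altitude = 500 m + 2300 m = 2800 m

2800 m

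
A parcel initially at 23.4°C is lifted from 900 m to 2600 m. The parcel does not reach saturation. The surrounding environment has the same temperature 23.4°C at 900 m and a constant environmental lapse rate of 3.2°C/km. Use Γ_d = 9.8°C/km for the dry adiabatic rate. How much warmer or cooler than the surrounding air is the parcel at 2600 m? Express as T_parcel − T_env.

Parcel:
  From 900 m to 2600 m (dry): cools by 9.8 × 1.7 = 16.66°C, giving 6.74°C.
Environment:
  From 900 m to 2600 m (environment): cools by 3.2 × 1.7 = 5.44°C, giving 17.96°C.
T_parcel − T_env = 6.74 − 17.96 = -11.22°C

-11.22°C (parcel cooler than environment)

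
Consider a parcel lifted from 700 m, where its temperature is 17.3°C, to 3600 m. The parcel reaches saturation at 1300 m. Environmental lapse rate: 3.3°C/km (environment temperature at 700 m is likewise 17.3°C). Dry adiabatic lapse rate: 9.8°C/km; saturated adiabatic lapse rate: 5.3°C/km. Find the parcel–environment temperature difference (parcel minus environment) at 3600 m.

-8.5°C (parcel cooler than environment)

Parcel:
  Dry to 1300 m: -9.8 × 0.6 km = -5.88°C, so T = 11.42°C.
  Saturated to 3600 m: -5.3 × 2.3 km = -12.19°C, so T = -0.77°C.
Environment:
  Environment to 3600 m: -3.3 × 2.9 km = -9.57°C, so T = 7.73°C.
T_parcel − T_env = -0.77 − 7.73 = -8.5°C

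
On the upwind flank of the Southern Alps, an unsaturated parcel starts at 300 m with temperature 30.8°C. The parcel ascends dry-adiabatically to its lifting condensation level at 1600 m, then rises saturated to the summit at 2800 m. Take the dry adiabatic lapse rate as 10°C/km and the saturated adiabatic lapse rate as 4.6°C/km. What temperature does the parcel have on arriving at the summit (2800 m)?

300 → 1600 m (dry, 10°C/km): ΔT = -10 × 1.3 = -13°C → T = 17.8°C
1600 → 2800 m (saturated, 4.6°C/km): ΔT = -4.6 × 1.2 = -5.52°C → T = 12.28°C

12.28°C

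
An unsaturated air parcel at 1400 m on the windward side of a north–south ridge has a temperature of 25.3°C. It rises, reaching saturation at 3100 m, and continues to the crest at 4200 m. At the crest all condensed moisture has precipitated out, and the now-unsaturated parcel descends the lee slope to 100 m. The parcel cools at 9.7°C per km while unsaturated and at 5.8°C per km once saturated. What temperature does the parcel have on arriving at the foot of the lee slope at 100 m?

1400 → 3100 m (dry, 9.7°C/km): ΔT = -9.7 × 1.7 = -16.49°C → T = 8.81°C
3100 → 4200 m (saturated, 5.8°C/km): ΔT = -5.8 × 1.1 = -6.38°C → T = 2.43°C
4200 → 100 m (dry descent, 9.7°C/km): ΔT = +9.7 × 4.1 = +39.77°C → T = 42.2°C

42.2°C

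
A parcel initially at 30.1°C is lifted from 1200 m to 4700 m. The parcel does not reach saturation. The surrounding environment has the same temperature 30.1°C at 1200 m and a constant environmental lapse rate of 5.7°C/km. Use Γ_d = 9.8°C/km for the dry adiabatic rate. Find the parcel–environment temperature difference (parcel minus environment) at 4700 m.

Parcel:
  1200 → 4700 m (dry, 9.8°C/km): ΔT = -9.8 × 3.5 = -34.3°C → T = -4.2°C
Environment:
  1200 → 4700 m (environment, 5.7°C/km): ΔT = -5.7 × 3.5 = -19.95°C → T = 10.15°C
T_parcel − T_env = -4.2 − 10.15 = -14.35°C

-14.35°C (parcel cooler than environment)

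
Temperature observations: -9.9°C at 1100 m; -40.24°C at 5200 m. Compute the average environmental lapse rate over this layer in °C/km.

Γ = −ΔT/Δz = (-9.9 − (-40.24)) / (5200 − 1100) m
  = 30.34°C / 4.1 km = 7.4°C/km

7.4°C/km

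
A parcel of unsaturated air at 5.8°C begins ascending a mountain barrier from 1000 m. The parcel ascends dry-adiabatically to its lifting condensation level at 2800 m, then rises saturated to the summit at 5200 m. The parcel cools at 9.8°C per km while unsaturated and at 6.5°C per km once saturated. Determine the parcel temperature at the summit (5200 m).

Dry to 2800 m: -9.8 × 1.8 km = -17.64°C, so T = -11.84°C.
Saturated to 5200 m: -6.5 × 2.4 km = -15.6°C, so T = -27.44°C.

-27.44°C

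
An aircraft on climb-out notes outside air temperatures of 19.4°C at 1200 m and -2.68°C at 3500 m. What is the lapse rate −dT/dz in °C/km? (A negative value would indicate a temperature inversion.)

Γ = −ΔT/Δz = (19.4 − (-2.68)) / (3500 − 1200) m
  = 22.08°C / 2.3 km = 9.6°C/km

9.6°C/km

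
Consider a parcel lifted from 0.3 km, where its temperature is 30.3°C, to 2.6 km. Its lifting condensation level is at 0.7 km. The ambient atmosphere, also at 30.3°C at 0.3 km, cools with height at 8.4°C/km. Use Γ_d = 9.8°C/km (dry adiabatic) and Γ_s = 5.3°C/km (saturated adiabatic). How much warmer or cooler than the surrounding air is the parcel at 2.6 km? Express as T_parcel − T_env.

+5.33°C (parcel warmer than environment)

Parcel:
  From 300 m to 700 m (dry): cools by 9.8 × 0.4 = 3.92°C, giving 26.38°C.
  From 700 m to 2600 m (saturated): cools by 5.3 × 1.9 = 10.07°C, giving 16.31°C.
Environment:
  From 300 m to 2600 m (environment): cools by 8.4 × 2.3 = 19.32°C, giving 10.98°C.
T_parcel − T_env = 16.31 − 10.98 = +5.33°C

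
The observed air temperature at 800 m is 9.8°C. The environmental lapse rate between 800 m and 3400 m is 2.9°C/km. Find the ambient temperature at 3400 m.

Environmental to 3400 m: -2.9 × 2.6 km = -7.54°C, so T = 2.26°C.

2.26°C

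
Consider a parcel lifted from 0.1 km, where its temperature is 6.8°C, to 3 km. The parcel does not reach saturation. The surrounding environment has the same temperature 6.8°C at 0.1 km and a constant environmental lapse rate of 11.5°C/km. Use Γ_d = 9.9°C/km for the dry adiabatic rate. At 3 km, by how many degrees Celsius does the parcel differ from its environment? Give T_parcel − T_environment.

Parcel:
  Dry to 3000 m: -9.9 × 2.9 km = -28.71°C, so T = -21.91°C.
Environment:
  Environment to 3000 m: -11.5 × 2.9 km = -33.35°C, so T = -26.55°C.
T_parcel − T_env = -21.91 − (-26.55) = +4.64°C

+4.64°C (parcel warmer than environment)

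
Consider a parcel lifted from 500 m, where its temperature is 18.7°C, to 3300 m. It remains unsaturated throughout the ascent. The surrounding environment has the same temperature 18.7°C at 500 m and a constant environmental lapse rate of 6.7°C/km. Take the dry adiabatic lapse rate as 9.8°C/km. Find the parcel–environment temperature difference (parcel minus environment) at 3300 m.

-8.68°C (parcel cooler than environment)

Parcel:
  500 → 3300 m (dry, 9.8°C/km): ΔT = -9.8 × 2.8 = -27.44°C → T = -8.74°C
Environment:
  500 → 3300 m (environment, 6.7°C/km): ΔT = -6.7 × 2.8 = -18.76°C → T = -0.06°C
T_parcel − T_env = -8.74 − (-0.06) = -8.68°C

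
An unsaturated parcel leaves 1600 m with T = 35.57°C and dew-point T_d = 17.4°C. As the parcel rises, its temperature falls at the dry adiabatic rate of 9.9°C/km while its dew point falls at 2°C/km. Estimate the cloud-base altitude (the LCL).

T and T_d converge at 9.9 − 2 = 7.9°C per km
Height above start = (35.57 − 17.4) / 7.9 = 2.3 km
LCL altitude = 1600 m + 2300 m = 3900 m

3900 m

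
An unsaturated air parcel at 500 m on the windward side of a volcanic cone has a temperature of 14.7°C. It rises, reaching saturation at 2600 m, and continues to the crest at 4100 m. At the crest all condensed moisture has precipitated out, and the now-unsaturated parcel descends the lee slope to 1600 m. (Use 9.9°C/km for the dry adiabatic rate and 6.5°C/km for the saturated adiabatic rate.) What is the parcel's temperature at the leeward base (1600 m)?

8.91°C

Dry to 2600 m: -9.9 × 2.1 km = -20.79°C, so T = -6.09°C.
Saturated to 4100 m: -6.5 × 1.5 km = -9.75°C, so T = -15.84°C.
Dry descent to 1600 m: +9.9 × 2.5 km = +24.75°C, so T = 8.91°C.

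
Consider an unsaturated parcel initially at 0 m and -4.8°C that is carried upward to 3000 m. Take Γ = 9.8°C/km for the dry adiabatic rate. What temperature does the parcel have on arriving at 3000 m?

-34.2°C

0–3000 m, dry adiabatic: Δz = 3 km ⇒ ΔT = -29.4°C; T = -34.2°C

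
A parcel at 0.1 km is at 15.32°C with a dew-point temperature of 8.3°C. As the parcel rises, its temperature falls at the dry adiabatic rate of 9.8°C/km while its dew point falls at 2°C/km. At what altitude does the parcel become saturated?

T and T_d converge at 9.8 − 2 = 7.8°C per km
Height above start = (15.32 − 8.3) / 7.8 = 0.9 km
LCL altitude = 100 m + 900 m = 1000 m

1 km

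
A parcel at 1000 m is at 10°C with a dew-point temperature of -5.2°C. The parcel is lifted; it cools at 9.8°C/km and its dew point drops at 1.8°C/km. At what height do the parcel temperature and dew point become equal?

2900 m

T and T_d converge at 9.8 − 1.8 = 8°C per km
Height above start = (10 − (-5.2)) / 8 = 1.9 km
LCL altitude = 1000 m + 1900 m = 2900 m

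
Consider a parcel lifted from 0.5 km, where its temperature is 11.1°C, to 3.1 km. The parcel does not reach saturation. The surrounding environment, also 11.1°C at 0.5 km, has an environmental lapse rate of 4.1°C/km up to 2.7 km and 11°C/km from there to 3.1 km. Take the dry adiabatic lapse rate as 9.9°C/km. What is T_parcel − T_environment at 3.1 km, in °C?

-12.32°C (parcel cooler than environment)

Parcel:
  500–3100 m, dry: Δz = 2.6 km ⇒ ΔT = -25.74°C; T = -14.64°C
Environment:
  500–2700 m, environment, lower layer: Δz = 2.2 km ⇒ ΔT = -9.02°C; T = 2.08°C
  2700–3100 m, environment, upper layer: Δz = 0.4 km ⇒ ΔT = -4.4°C; T = -2.32°C
T_parcel − T_env = -14.64 − (-2.32) = -12.32°C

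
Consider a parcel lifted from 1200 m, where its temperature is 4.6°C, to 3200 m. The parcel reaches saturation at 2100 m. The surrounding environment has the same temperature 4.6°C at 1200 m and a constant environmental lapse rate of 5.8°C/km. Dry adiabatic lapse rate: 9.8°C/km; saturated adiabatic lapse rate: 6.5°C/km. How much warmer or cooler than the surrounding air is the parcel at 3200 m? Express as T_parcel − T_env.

Parcel:
  1200–2100 m, dry: Δz = 0.9 km ⇒ ΔT = -8.82°C; T = -4.22°C
  2100–3200 m, saturated: Δz = 1.1 km ⇒ ΔT = -7.15°C; T = -11.37°C
Environment:
  1200–3200 m, environment: Δz = 2 km ⇒ ΔT = -11.6°C; T = -7°C
T_parcel − T_env = -11.37 − (-7) = -4.37°C

-4.37°C (parcel cooler than environment)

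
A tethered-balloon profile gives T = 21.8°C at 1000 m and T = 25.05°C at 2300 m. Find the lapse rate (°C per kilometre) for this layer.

Γ = −ΔT/Δz = (21.8 − 25.05) / (2300 − 1000) m
  = -3.25°C / 1.3 km = -2.5°C/km

-2.5°C/km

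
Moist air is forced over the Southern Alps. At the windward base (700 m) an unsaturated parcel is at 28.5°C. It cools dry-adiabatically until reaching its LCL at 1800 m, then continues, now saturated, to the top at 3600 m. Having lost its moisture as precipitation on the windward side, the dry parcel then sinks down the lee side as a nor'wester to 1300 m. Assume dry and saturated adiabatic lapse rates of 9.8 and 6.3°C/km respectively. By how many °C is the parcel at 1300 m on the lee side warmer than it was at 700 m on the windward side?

700 → 1800 m (dry, 9.8°C/km): ΔT = -9.8 × 1.1 = -10.78°C → T = 17.72°C
1800 → 3600 m (saturated, 6.3°C/km): ΔT = -6.3 × 1.8 = -11.34°C → T = 6.38°C
3600 → 1300 m (dry descent, 9.8°C/km): ΔT = +9.8 × 2.3 = +22.54°C → T = 28.92°C
Net change vs windward start: 28.92 − 28.5 = +0.42°C

+0.42°C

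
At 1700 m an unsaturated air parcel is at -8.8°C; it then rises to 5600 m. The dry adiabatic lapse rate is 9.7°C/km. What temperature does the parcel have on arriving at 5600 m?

-46.63°C

1700–5600 m, dry adiabatic: Δz = 3.9 km ⇒ ΔT = -37.83°C; T = -46.63°C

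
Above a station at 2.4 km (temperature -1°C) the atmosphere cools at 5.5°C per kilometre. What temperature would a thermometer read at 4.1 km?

2400–4100 m, environmental: Δz = 1.7 km ⇒ ΔT = -9.35°C; T = -10.35°C

-10.35°C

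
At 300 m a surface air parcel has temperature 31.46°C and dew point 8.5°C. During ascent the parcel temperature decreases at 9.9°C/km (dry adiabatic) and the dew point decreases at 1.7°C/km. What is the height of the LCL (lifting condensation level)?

T and T_d converge at 9.9 − 1.7 = 8.2°C per km
Height above start = (31.46 − 8.5) / 8.2 = 2.8 km
LCL altitude = 300 m + 2800 m = 3100 m

3100 m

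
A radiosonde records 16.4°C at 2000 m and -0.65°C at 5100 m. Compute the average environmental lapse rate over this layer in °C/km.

5.5°C/km

Γ = −ΔT/Δz = (16.4 − (-0.65)) / (5100 − 2000) m
  = 17.05°C / 3.1 km = 5.5°C/km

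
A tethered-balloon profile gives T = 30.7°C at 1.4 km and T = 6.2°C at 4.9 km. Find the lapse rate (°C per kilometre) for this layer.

Γ = −ΔT/Δz = (30.7 − 6.2) / (4900 − 1400) m
  = 24.5°C / 3.5 km = 7°C/km

7°C/km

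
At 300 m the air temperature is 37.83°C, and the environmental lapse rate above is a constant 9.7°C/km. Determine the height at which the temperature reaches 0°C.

Height above start = (37.83 − 0) / 9.7 = 3.9 km
Altitude = 300 m + 3900 m = 4200 m

4200 m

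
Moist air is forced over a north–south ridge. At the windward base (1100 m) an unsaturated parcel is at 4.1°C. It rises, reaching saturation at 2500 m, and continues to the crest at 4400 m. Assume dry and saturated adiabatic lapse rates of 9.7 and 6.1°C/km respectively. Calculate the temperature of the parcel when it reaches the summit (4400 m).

-21.07°C

1100–2500 m, dry: Δz = 1.4 km ⇒ ΔT = -13.58°C; T = -9.48°C
2500–4400 m, saturated: Δz = 1.9 km ⇒ ΔT = -11.59°C; T = -21.07°C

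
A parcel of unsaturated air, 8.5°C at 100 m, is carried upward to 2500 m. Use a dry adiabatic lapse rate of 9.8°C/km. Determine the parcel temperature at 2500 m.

-15.02°C

100 → 2500 m (dry adiabatic, 9.8°C/km): ΔT = -9.8 × 2.4 = -23.52°C → T = -15.02°C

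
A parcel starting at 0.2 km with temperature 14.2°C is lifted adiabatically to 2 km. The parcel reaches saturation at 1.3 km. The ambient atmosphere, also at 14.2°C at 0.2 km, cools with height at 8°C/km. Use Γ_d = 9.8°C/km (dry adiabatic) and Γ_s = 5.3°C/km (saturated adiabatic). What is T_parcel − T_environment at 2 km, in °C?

-0.09°C (parcel cooler than environment)

Parcel:
  From 200 m to 1300 m (dry): cools by 9.8 × 1.1 = 10.78°C, giving 3.42°C.
  From 1300 m to 2000 m (saturated): cools by 5.3 × 0.7 = 3.71°C, giving -0.29°C.
Environment:
  From 200 m to 2000 m (environment): cools by 8 × 1.8 = 14.4°C, giving -0.2°C.
T_parcel − T_env = -0.29 − (-0.2) = -0.09°C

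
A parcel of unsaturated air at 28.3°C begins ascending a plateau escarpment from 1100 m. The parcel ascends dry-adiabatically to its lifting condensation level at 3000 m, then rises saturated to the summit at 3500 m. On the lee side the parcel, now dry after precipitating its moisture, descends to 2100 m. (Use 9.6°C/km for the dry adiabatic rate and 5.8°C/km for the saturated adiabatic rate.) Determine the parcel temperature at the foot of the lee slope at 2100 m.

1100 → 3000 m (dry, 9.6°C/km): ΔT = -9.6 × 1.9 = -18.24°C → T = 10.06°C
3000 → 3500 m (saturated, 5.8°C/km): ΔT = -5.8 × 0.5 = -2.9°C → T = 7.16°C
3500 → 2100 m (dry descent, 9.6°C/km): ΔT = +9.6 × 1.4 = +13.44°C → T = 20.6°C

20.6°C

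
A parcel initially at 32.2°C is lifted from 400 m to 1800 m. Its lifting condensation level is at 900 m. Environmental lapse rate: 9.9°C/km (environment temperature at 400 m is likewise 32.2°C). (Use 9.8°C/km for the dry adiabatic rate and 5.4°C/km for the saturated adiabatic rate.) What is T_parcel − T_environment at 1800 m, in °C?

Parcel:
  400 → 900 m (dry, 9.8°C/km): ΔT = -9.8 × 0.5 = -4.9°C → T = 27.3°C
  900 → 1800 m (saturated, 5.4°C/km): ΔT = -5.4 × 0.9 = -4.86°C → T = 22.44°C
Environment:
  400 → 1800 m (environment, 9.9°C/km): ΔT = -9.9 × 1.4 = -13.86°C → T = 18.34°C
T_parcel − T_env = 22.44 − 18.34 = +4.1°C

+4.1°C (parcel warmer than environment)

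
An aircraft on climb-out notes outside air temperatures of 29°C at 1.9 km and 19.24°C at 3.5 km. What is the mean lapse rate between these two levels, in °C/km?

6.1°C/km

Γ = −ΔT/Δz = (29 − 19.24) / (3500 − 1900) m
  = 9.76°C / 1.6 km = 6.1°C/km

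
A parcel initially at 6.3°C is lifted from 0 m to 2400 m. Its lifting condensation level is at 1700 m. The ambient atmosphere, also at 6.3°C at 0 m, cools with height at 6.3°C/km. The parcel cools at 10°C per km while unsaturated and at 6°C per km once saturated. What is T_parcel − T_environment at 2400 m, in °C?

-6.08°C (parcel cooler than environment)

Parcel:
  Dry to 1700 m: -10 × 1.7 km = -17°C, so T = -10.7°C.
  Saturated to 2400 m: -6 × 0.7 km = -4.2°C, so T = -14.9°C.
Environment:
  Environment to 2400 m: -6.3 × 2.4 km = -15.12°C, so T = -8.82°C.
T_parcel − T_env = -14.9 − (-8.82) = -6.08°C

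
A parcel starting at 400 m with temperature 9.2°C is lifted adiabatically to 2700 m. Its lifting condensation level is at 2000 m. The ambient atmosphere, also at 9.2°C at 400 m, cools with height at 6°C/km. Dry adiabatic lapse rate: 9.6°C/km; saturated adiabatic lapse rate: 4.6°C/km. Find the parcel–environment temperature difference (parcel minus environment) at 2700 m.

-4.78°C (parcel cooler than environment)

Parcel:
  Dry to 2000 m: -9.6 × 1.6 km = -15.36°C, so T = -6.16°C.
  Saturated to 2700 m: -4.6 × 0.7 km = -3.22°C, so T = -9.38°C.
Environment:
  Environment to 2700 m: -6 × 2.3 km = -13.8°C, so T = -4.6°C.
T_parcel − T_env = -9.38 − (-4.6) = -4.78°C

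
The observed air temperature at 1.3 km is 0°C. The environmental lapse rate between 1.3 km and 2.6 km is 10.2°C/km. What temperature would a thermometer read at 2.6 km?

From 1300 m to 2600 m (environmental): cools by 10.2 × 1.3 = 13.26°C, giving -13.26°C.

-13.26°C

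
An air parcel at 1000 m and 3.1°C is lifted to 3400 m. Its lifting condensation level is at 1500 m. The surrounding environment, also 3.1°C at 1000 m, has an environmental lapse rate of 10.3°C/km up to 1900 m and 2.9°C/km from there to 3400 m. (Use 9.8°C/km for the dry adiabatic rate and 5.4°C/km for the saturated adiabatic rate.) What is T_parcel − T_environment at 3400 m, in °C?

-1.54°C (parcel cooler than environment)

Parcel:
  From 1000 m to 1500 m (dry): cools by 9.8 × 0.5 = 4.9°C, giving -1.8°C.
  From 1500 m to 3400 m (saturated): cools by 5.4 × 1.9 = 10.26°C, giving -12.06°C.
Environment:
  From 1000 m to 1900 m (environment, lower layer): cools by 10.3 × 0.9 = 9.27°C, giving -6.17°C.
  From 1900 m to 3400 m (environment, upper layer): cools by 2.9 × 1.5 = 4.35°C, giving -10.52°C.
T_parcel − T_env = -12.06 − (-10.52) = -1.54°C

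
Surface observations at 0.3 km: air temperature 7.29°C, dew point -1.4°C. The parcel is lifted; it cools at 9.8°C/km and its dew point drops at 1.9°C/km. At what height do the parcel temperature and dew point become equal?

T and T_d converge at 9.8 − 1.9 = 7.9°C per km
Height above start = (7.29 − (-1.4)) / 7.9 = 1.1 km
LCL altitude = 300 m + 1100 m = 1400 m

1.4 km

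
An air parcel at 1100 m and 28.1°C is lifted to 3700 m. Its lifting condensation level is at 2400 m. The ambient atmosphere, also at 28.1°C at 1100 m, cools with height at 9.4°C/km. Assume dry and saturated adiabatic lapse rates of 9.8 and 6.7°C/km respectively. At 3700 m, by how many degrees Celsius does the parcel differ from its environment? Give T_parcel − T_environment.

+2.99°C (parcel warmer than environment)

Parcel:
  1100–2400 m, dry: Δz = 1.3 km ⇒ ΔT = -12.74°C; T = 15.36°C
  2400–3700 m, saturated: Δz = 1.3 km ⇒ ΔT = -8.71°C; T = 6.65°C
Environment:
  1100–3700 m, environment: Δz = 2.6 km ⇒ ΔT = -24.44°C; T = 3.66°C
T_parcel − T_env = 6.65 − 3.66 = +2.99°C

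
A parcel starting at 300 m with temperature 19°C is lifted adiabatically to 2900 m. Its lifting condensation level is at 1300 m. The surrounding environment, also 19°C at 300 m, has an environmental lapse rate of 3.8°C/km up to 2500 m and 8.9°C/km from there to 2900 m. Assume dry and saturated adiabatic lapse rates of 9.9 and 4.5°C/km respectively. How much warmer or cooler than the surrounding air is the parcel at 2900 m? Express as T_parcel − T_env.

Parcel:
  300–1300 m, dry: Δz = 1 km ⇒ ΔT = -9.9°C; T = 9.1°C
  1300–2900 m, saturated: Δz = 1.6 km ⇒ ΔT = -7.2°C; T = 1.9°C
Environment:
  300–2500 m, environment, lower layer: Δz = 2.2 km ⇒ ΔT = -8.36°C; T = 10.64°C
  2500–2900 m, environment, upper layer: Δz = 0.4 km ⇒ ΔT = -3.56°C; T = 7.08°C
T_parcel − T_env = 1.9 − 7.08 = -5.18°C

-5.18°C (parcel cooler than environment)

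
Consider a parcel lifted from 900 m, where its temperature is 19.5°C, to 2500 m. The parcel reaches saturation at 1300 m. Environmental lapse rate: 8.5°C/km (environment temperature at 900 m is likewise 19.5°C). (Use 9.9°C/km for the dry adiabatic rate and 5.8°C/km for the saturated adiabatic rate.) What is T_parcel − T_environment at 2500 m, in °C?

Parcel:
  900 → 1300 m (dry, 9.9°C/km): ΔT = -9.9 × 0.4 = -3.96°C → T = 15.54°C
  1300 → 2500 m (saturated, 5.8°C/km): ΔT = -5.8 × 1.2 = -6.96°C → T = 8.58°C
Environment:
  900 → 2500 m (environment, 8.5°C/km): ΔT = -8.5 × 1.6 = -13.6°C → T = 5.9°C
T_parcel − T_env = 8.58 − 5.9 = +2.68°C

+2.68°C (parcel warmer than environment)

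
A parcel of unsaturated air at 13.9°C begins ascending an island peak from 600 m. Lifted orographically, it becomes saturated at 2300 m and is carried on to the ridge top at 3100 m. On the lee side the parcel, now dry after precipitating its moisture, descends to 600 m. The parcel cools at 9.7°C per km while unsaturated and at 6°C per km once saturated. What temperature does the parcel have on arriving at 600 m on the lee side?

600 → 2300 m (dry, 9.7°C/km): ΔT = -9.7 × 1.7 = -16.49°C → T = -2.59°C
2300 → 3100 m (saturated, 6°C/km): ΔT = -6 × 0.8 = -4.8°C → T = -7.39°C
3100 → 600 m (dry descent, 9.7°C/km): ΔT = +9.7 × 2.5 = +24.25°C → T = 16.86°C

16.86°C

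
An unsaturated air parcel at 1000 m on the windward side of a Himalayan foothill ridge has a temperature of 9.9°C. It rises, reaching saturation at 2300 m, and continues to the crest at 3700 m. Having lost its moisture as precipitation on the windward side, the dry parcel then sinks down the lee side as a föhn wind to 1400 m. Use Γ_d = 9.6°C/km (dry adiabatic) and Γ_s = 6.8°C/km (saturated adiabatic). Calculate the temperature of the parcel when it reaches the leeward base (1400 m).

9.98°C

1000–2300 m, dry: Δz = 1.3 km ⇒ ΔT = -12.48°C; T = -2.58°C
2300–3700 m, saturated: Δz = 1.4 km ⇒ ΔT = -9.52°C; T = -12.1°C
3700–1400 m, dry descent: Δz = 2.3 km ⇒ ΔT = +22.08°C; T = 9.98°C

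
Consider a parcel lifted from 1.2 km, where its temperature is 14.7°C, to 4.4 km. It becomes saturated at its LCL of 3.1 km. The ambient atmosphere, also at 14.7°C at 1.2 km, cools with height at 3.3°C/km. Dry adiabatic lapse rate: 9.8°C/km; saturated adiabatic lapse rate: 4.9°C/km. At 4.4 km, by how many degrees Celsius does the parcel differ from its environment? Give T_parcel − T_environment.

Parcel:
  1200–3100 m, dry: Δz = 1.9 km ⇒ ΔT = -18.62°C; T = -3.92°C
  3100–4400 m, saturated: Δz = 1.3 km ⇒ ΔT = -6.37°C; T = -10.29°C
Environment:
  1200–4400 m, environment: Δz = 3.2 km ⇒ ΔT = -10.56°C; T = 4.14°C
T_parcel − T_env = -10.29 − 4.14 = -14.43°C

-14.43°C (parcel cooler than environment)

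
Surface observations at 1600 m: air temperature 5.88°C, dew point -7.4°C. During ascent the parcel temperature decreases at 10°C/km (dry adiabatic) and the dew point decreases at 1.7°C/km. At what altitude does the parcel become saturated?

3200 m

T and T_d converge at 10 − 1.7 = 8.3°C per km
Height above start = (5.88 − (-7.4)) / 8.3 = 1.6 km
LCL altitude = 1600 m + 1600 m = 3200 m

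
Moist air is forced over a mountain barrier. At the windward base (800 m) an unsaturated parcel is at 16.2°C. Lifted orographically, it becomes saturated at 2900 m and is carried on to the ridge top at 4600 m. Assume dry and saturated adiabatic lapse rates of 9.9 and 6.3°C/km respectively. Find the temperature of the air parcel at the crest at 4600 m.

800 → 2900 m (dry, 9.9°C/km): ΔT = -9.9 × 2.1 = -20.79°C → T = -4.59°C
2900 → 4600 m (saturated, 6.3°C/km): ΔT = -6.3 × 1.7 = -10.71°C → T = -15.3°C

-15.3°C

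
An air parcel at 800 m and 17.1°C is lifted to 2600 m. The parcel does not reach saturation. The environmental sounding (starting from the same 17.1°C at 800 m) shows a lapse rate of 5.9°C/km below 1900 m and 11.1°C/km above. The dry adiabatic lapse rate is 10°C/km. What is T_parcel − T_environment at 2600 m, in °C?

-3.74°C (parcel cooler than environment)

Parcel:
  800–2600 m, dry: Δz = 1.8 km ⇒ ΔT = -18°C; T = -0.9°C
Environment:
  800–1900 m, environment, lower layer: Δz = 1.1 km ⇒ ΔT = -6.49°C; T = 10.61°C
  1900–2600 m, environment, upper layer: Δz = 0.7 km ⇒ ΔT = -7.77°C; T = 2.84°C
T_parcel − T_env = -0.9 − 2.84 = -3.74°C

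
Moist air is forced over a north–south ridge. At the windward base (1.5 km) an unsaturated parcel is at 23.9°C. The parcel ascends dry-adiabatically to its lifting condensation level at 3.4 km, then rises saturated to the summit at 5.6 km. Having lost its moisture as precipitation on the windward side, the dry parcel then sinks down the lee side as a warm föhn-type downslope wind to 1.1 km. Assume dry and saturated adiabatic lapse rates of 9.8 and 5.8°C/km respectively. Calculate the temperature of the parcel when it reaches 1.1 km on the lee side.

1500 → 3400 m (dry, 9.8°C/km): ΔT = -9.8 × 1.9 = -18.62°C → T = 5.28°C
3400 → 5600 m (saturated, 5.8°C/km): ΔT = -5.8 × 2.2 = -12.76°C → T = -7.48°C
5600 → 1100 m (dry descent, 9.8°C/km): ΔT = +9.8 × 4.5 = +44.1°C → T = 36.62°C

36.62°C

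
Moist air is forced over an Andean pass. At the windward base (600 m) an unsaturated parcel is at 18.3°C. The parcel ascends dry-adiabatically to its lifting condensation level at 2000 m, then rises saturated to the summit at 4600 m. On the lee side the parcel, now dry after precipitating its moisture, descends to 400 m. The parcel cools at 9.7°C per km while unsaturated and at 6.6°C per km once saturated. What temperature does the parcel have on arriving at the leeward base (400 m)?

From 600 m to 2000 m (dry): cools by 9.7 × 1.4 = 13.58°C, giving 4.72°C.
From 2000 m to 4600 m (saturated): cools by 6.6 × 2.6 = 17.16°C, giving -12.44°C.
From 4600 m to 400 m (dry descent): warms by 9.7 × 4.2 = 40.74°C, giving 28.3°C.

28.3°C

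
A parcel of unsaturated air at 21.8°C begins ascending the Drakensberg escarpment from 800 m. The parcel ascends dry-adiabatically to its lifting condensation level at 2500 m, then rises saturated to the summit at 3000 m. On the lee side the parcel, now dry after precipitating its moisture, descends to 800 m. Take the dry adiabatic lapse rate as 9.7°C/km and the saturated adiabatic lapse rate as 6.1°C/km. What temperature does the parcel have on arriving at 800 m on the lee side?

Dry to 2500 m: -9.7 × 1.7 km = -16.49°C, so T = 5.31°C.
Saturated to 3000 m: -6.1 × 0.5 km = -3.05°C, so T = 2.26°C.
Dry descent to 800 m: +9.7 × 2.2 km = +21.34°C, so T = 23.6°C.

23.6°C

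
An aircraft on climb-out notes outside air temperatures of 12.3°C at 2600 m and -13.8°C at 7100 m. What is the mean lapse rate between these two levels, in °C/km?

5.8°C/km

Γ = −ΔT/Δz = (12.3 − (-13.8)) / (7100 − 2600) m
  = 26.1°C / 4.5 km = 5.8°C/km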